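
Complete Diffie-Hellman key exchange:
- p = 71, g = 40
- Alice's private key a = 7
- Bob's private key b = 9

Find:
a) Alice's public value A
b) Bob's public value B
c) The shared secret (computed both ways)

Step 1: A = g^a mod p = 40^7 mod 71 = 57.
Step 2: B = g^b mod p = 40^9 mod 71 = 36.
Step 3: Alice computes s = B^a mod p = 36^7 mod 71 = 5.
Step 4: Bob computes s = A^b mod p = 57^9 mod 71 = 5.
Both sides agree: shared secret = 5.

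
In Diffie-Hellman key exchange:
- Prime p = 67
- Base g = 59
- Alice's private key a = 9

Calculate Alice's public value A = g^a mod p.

Step 1: A = g^a mod p = 59^9 mod 67.
  59^1 mod 67 = 59
  59^2 mod 67 = (59 * 59) mod 67 = 64
  59^3 mod 67 = (64 * 59) mod 67 = 24
  59^4 mod 67 = (24 * 59) mod 67 = 9
  59^5 mod 67 = (9 * 59) mod 67 = 62
  59^6 mod 67 = (62 * 59) mod 67 = 40
  59^7 mod 67 = (40 * 59) mod 67 = 15
  59^8 mod 67 = (15 * 59) mod 67 = 14
  59^9 mod 67 = (14 * 59) mod 67 = 22
Result: A = 22.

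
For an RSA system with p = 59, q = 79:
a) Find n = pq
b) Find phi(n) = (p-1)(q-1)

Step 1: n = p * q = 59 * 79 = 4661.
Step 2: phi(n) = (p-1)(q-1) = 58 * 78 = 4524.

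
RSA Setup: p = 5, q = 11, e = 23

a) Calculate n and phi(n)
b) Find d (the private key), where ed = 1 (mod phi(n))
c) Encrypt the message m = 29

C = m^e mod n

Step 1: n = 5 * 11 = 55.
Step 2: phi(n) = (5-1)(11-1) = 4 * 10 = 40.
Step 3: Find d = 23^(-1) mod 40 = 7.
  Verify: 23 * 7 = 161 = 1 (mod 40).
Step 4: C = 29^23 mod 55 = 24.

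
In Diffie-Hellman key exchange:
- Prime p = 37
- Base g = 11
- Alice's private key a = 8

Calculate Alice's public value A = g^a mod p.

Step 1: A = g^a mod p = 11^8 mod 37.
  11^1 mod 37 = 11
  11^2 mod 37 = (11 * 11) mod 37 = 10
  11^3 mod 37 = (10 * 11) mod 37 = 36
  11^4 mod 37 = (36 * 11) mod 37 = 26
  11^5 mod 37 = (26 * 11) mod 37 = 27
  11^6 mod 37 = (27 * 11) mod 37 = 1
  11^7 mod 37 = (1 * 11) mod 37 = 11
  11^8 mod 37 = (11 * 11) mod 37 = 10
Result: A = 10.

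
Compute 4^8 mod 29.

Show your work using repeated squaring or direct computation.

Step 1: Compute 4^8 mod 29 step by step, reducing modulo 29 at each step.
  4^1 mod 29 = 4
  4^2 mod 29 = (4 * 4) mod 29 = 16
  4^3 mod 29 = (16 * 4) mod 29 = 6
  4^4 mod 29 = (6 * 4) mod 29 = 24
  4^5 mod 29 = (24 * 4) mod 29 = 9
  4^6 mod 29 = (9 * 4) mod 29 = 7
  4^7 mod 29 = (7 * 4) mod 29 = 28
  4^8 mod 29 = (28 * 4) mod 29 = 25
Step 2: Result = 25.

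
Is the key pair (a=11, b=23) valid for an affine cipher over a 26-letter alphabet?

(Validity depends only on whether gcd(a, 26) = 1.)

Step 1: Compute gcd(11, 26).
Step 2: gcd(11, 26) = 1.
Since gcd = 1, 11 is coprime with 26, so it is a valid key.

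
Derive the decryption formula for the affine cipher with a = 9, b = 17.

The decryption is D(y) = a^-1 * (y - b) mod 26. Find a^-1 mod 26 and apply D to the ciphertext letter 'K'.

Step 1: Find a^-1, the modular inverse of 9 mod 26.
Step 2: We need 9 * a^-1 = 1 (mod 26).
Step 3: 9 * 3 = 27 = 1 * 26 + 1, so a^-1 = 3.
Step 4: D(y) = 3(y - 17) mod 26.
Step 5: Apply to 'K' (y = 10): D(10) = 3 * (10 - 17) mod 26 = 3 * -7 mod 26 = 5 -> 'F'.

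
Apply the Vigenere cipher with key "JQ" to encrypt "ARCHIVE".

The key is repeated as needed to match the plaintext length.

Step 1: Repeat key to match plaintext length:
  Plaintext: ARCHIVE
  Key:       JQJQJQJ
Step 2: Encrypt each letter:
  A(0) + J(9) = (0+9) mod 26 = 9 = J
  R(17) + Q(16) = (17+16) mod 26 = 7 = H
  C(2) + J(9) = (2+9) mod 26 = 11 = L
  H(7) + Q(16) = (7+16) mod 26 = 23 = X
  I(8) + J(9) = (8+9) mod 26 = 17 = R
  V(21) + Q(16) = (21+16) mod 26 = 11 = L
  E(4) + J(9) = (4+9) mod 26 = 13 = N
Ciphertext: JHLXRLN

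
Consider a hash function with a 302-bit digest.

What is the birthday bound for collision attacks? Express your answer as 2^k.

Step 1: The birthday paradox gives collision probability ~50% after sqrt(2^n) = 2^(n/2) hashes.
Step 2: For 302-bit output: 2^(302/2) = 2^151.
Step 3: Approximately 2^151 hash computations needed.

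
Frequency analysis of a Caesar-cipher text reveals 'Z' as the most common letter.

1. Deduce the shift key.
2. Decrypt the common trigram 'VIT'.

Step 1: In English, 'E' is the most frequent letter (12.7%).
Step 2: The most frequent ciphertext letter is 'Z' (position 25).
Step 3: Shift = (25 - 4) mod 26 = 21.
Step 4: Decrypt 'VIT' by shifting back 21:
  V -> A
  I -> N
  T -> Y
Step 5: 'VIT' decrypts to 'ANY'.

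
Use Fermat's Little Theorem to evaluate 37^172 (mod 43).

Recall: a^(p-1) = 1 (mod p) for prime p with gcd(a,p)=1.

Step 1: Since 43 is prime, by Fermat's Little Theorem: 37^42 = 1 (mod 43).
Step 2: Reduce exponent: 172 mod 42 = 4.
Step 3: So 37^172 = 37^4 (mod 43).
Step 4: 37^4 mod 43 = 6.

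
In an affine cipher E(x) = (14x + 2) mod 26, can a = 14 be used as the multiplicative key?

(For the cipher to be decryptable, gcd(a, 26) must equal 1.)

Step 1: Compute gcd(14, 26).
Step 2: gcd(14, 26) = 2.
Since gcd = 2 != 1, 14 shares a common factor with 26, so it cannot be used.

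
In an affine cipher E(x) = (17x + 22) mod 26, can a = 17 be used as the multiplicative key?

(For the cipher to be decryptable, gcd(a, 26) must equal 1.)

Step 1: Compute gcd(17, 26).
Step 2: gcd(17, 26) = 1.
Since gcd = 1, 17 is coprime with 26, so it is a valid key.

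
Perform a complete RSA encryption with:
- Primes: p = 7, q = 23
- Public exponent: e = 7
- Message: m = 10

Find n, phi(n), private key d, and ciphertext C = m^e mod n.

Step 1: n = 7 * 23 = 161.
Step 2: phi(n) = (7-1)(23-1) = 6 * 22 = 132.
Step 3: Find d = 7^(-1) mod 132 = 19.
  Verify: 7 * 19 = 133 = 1 (mod 132).
Step 4: C = 10^7 mod 161 = 129.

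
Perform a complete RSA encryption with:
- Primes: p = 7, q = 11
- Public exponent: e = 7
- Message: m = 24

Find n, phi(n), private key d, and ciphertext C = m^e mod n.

Step 1: n = 7 * 11 = 77.
Step 2: phi(n) = (7-1)(11-1) = 6 * 10 = 60.
Step 3: Find d = 7^(-1) mod 60 = 43.
  Verify: 7 * 43 = 301 = 1 (mod 60).
Step 4: C = 24^7 mod 77 = 73.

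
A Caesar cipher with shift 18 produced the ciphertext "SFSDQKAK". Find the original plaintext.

Step 1: Reverse the shift by subtracting 18 from each letter position.
  S (position 18) -> position (18-18) mod 26 = 0 -> A
  F (position 5) -> position (5-18) mod 26 = 13 -> N
  S (position 18) -> position (18-18) mod 26 = 0 -> A
  D (position 3) -> position (3-18) mod 26 = 11 -> L
  Q (position 16) -> position (16-18) mod 26 = 24 -> Y
  K (position 10) -> position (10-18) mod 26 = 18 -> S
  A (position 0) -> position (0-18) mod 26 = 8 -> I
  K (position 10) -> position (10-18) mod 26 = 18 -> S
Decrypted message: ANALYSIS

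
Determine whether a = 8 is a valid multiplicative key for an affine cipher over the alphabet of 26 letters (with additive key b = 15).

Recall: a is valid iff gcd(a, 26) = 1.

Step 1: Compute gcd(8, 26).
Step 2: gcd(8, 26) = 2.
Since gcd = 2 != 1, 8 shares a common factor with 26, so it cannot be used.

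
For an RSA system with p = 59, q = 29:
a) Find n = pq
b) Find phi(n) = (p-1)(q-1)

Step 1: n = p * q = 59 * 29 = 1711.
Step 2: phi(n) = (p-1)(q-1) = 58 * 28 = 1624.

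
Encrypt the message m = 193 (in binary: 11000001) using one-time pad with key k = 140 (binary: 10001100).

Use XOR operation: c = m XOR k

Step 1: Write out the XOR operation bit by bit:
  Message: 11000001
  Key:     10001100
  XOR:     01001101
Step 2: Convert to decimal: 01001101 = 77.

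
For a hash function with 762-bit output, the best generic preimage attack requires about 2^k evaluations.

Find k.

Step 1: The hash has a 762-bit output.
Step 2: Preimage resistance means: given a digest h(x), it should be infeasible to find any input that hashes to it.
With a 762-bit output there are 2^762 possible digests, so a generic brute-force preimage search costs about 2^762 evaluations.
Step 3: Security level = 762 bits.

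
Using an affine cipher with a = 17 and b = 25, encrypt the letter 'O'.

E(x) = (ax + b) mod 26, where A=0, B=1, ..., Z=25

Step 1: Convert 'O' to number: x = 14.
Step 2: E(14) = (17 * 14 + 25) mod 26 = 263 mod 26 = 3.
Step 3: Convert 3 back to letter: D.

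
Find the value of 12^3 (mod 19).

Step 1: Compute 12^3 mod 19 step by step, reducing modulo 19 at each step.
  12^1 mod 19 = 12
  12^2 mod 19 = (12 * 12) mod 19 = 11
  12^3 mod 19 = (11 * 12) mod 19 = 18
Step 2: Result = 18.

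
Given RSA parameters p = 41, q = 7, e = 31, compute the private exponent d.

Step 1: n = 41 * 7 = 287.
Step 2: phi(n) = 40 * 6 = 240.
Step 3: Find d such that 31 * d = 1 (mod 240).
Step 4: d = 31^(-1) mod 240 = 31.
Verification: 31 * 31 = 961 = 4 * 240 + 1.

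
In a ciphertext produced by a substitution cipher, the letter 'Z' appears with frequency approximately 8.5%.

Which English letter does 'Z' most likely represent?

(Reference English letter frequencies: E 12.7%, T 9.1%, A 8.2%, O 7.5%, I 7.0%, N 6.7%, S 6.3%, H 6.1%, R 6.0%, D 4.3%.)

Step 1: The observed frequency is 8.5%.
Step 2: Compare with English frequencies:
  E: 12.7% (difference: 4.2%)
  T: 9.1% (difference: 0.6%)
  A: 8.2% (difference: 0.3%) <-- closest
  O: 7.5% (difference: 1.0%)
  I: 7.0% (difference: 1.5%)
  N: 6.7% (difference: 1.8%)
  S: 6.3% (difference: 2.2%)
  H: 6.1% (difference: 2.4%)
  R: 6.0% (difference: 2.5%)
  D: 4.3% (difference: 4.2%)
Step 3: 'Z' most likely represents 'A' (frequency 8.2%).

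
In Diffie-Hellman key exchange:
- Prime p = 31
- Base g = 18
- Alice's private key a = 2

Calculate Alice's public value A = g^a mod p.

Step 1: A = g^a mod p = 18^2 mod 31.
  18^1 mod 31 = 18
  18^2 mod 31 = (18 * 18) mod 31 = 14
Result: A = 14.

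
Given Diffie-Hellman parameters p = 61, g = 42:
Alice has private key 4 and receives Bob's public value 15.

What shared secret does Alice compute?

Step 1: s = B^a mod p = 15^4 mod 61.
  15^1 mod 61 = 15
  15^2 mod 61 = (15 * 15) mod 61 = 42
  15^3 mod 61 = (42 * 15) mod 61 = 20
  15^4 mod 61 = (20 * 15) mod 61 = 56
Result: shared secret = 56.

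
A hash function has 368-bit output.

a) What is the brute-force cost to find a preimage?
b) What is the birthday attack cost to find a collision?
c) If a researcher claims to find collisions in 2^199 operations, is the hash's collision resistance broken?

Step 1: Preimage resistance requires brute-force of 2^368 operations.
Step 2: Collision resistance (birthday bound) = 2^(368/2) = 2^184.
Step 3: The claimed attack costs 2^199 operations.
Step 4: Since 2^199 >= 2^184, the claimed attack is no faster than the generic birthday attack, so this does not break collision resistance.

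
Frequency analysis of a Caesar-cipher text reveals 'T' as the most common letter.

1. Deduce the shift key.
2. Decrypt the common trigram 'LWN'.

Step 1: In English, 'E' is the most frequent letter (12.7%).
Step 2: The most frequent ciphertext letter is 'T' (position 19).
Step 3: Shift = (19 - 4) mod 26 = 15.
Step 4: Decrypt 'LWN' by shifting back 15:
  L -> W
  W -> H
  N -> Y
Step 5: 'LWN' decrypts to 'WHY'.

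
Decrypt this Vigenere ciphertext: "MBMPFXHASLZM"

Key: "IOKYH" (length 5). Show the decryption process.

Step 1: Key 'IOKYH' has length 5. Extended key: IOKYHIOKYHIO
Step 2: Decrypt each position:
  M(12) - I(8) = 4 = E
  B(1) - O(14) = 13 = N
  M(12) - K(10) = 2 = C
  P(15) - Y(24) = 17 = R
  F(5) - H(7) = 24 = Y
  X(23) - I(8) = 15 = P
  H(7) - O(14) = 19 = T
  A(0) - K(10) = 16 = Q
  S(18) - Y(24) = 20 = U
  L(11) - H(7) = 4 = E
  Z(25) - I(8) = 17 = R
  M(12) - O(14) = 24 = Y
Plaintext: ENCRYPTQUERY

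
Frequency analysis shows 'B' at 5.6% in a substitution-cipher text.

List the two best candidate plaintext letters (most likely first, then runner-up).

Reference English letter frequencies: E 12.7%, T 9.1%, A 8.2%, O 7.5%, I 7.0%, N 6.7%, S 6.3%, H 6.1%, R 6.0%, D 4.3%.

Step 1: Observed frequency of 'B' is 5.6%.
Step 2: Compute distances to each reference frequency and sort:
  R (6.0%): difference = 0.4% <-- BEST
  H (6.1%): difference = 0.5% <-- RUNNER-UP
  S (6.3%): difference = 0.7%
  N (6.7%): difference = 1.1%
  D (4.3%): difference = 1.3%
Step 3: Most likely is 'R' (6.0%, diff 0.4%); second most likely is 'H' (6.1%, diff 0.5%).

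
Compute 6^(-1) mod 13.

Step 1: We need x such that 6 * x = 1 (mod 13).
Step 2: Using the extended Euclidean algorithm or trial:
  6 * 11 = 66 = 5 * 13 + 1.
Step 3: Since 66 mod 13 = 1, the inverse is x = 11.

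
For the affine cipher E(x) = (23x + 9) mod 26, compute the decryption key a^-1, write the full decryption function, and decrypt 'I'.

Step 1: Find a^-1, the modular inverse of 23 mod 26.
Step 2: We need 23 * a^-1 = 1 (mod 26).
Step 3: 23 * 17 = 391 = 15 * 26 + 1, so a^-1 = 17.
Step 4: D(y) = 17(y - 9) mod 26.
Step 5: Apply to 'I' (y = 8): D(8) = 17 * (8 - 9) mod 26 = 17 * -1 mod 26 = 9 -> 'J'.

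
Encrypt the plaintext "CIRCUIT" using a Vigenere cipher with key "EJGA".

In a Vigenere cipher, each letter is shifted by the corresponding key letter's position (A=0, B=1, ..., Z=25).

Step 1: Repeat key to match plaintext length:
  Plaintext: CIRCUIT
  Key:       EJGAEJG
Step 2: Encrypt each letter:
  C(2) + E(4) = (2+4) mod 26 = 6 = G
  I(8) + J(9) = (8+9) mod 26 = 17 = R
  R(17) + G(6) = (17+6) mod 26 = 23 = X
  C(2) + A(0) = (2+0) mod 26 = 2 = C
  U(20) + E(4) = (20+4) mod 26 = 24 = Y
  I(8) + J(9) = (8+9) mod 26 = 17 = R
  T(19) + G(6) = (19+6) mod 26 = 25 = Z
Ciphertext: GRXCYRZ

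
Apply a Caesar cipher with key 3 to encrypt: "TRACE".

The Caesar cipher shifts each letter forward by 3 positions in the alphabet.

Step 1: For each letter, shift forward by 3 positions (mod 26).
  T (position 19) -> position (19+3) mod 26 = 22 -> W
  R (position 17) -> position (17+3) mod 26 = 20 -> U
  A (position 0) -> position (0+3) mod 26 = 3 -> D
  C (position 2) -> position (2+3) mod 26 = 5 -> F
  E (position 4) -> position (4+3) mod 26 = 7 -> H
Result: WUDFH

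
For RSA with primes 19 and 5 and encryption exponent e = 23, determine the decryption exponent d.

Step 1: n = 19 * 5 = 95.
Step 2: phi(n) = 18 * 4 = 72.
Step 3: Find d such that 23 * d = 1 (mod 72).
Step 4: d = 23^(-1) mod 72 = 47.
Verification: 23 * 47 = 1081 = 15 * 72 + 1.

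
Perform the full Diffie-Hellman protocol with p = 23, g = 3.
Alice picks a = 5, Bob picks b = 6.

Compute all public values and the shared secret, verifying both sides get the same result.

Step 1: A = g^a mod p = 3^5 mod 23 = 13.
Step 2: B = g^b mod p = 3^6 mod 23 = 16.
Step 3: Alice computes s = B^a mod p = 16^5 mod 23 = 6.
Step 4: Bob computes s = A^b mod p = 13^6 mod 23 = 6.
Both sides agree: shared secret = 6.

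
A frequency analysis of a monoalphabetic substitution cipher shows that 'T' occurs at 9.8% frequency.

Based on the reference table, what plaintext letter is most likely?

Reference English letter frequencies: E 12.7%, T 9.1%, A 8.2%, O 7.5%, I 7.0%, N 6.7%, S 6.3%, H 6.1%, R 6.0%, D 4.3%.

Step 1: The observed frequency is 9.8%.
Step 2: Compare with English frequencies:
  E: 12.7% (difference: 2.9%)
  T: 9.1% (difference: 0.7%) <-- closest
  A: 8.2% (difference: 1.6%)
  O: 7.5% (difference: 2.3%)
  I: 7.0% (difference: 2.8%)
  N: 6.7% (difference: 3.1%)
  S: 6.3% (difference: 3.5%)
  H: 6.1% (difference: 3.7%)
  R: 6.0% (difference: 3.8%)
  D: 4.3% (difference: 5.5%)
Step 3: 'T' most likely represents 'T' (frequency 9.1%).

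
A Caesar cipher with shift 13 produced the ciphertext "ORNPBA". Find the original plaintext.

Step 1: Reverse the shift by subtracting 13 from each letter position.
  O (position 14) -> position (14-13) mod 26 = 1 -> B
  R (position 17) -> position (17-13) mod 26 = 4 -> E
  N (position 13) -> position (13-13) mod 26 = 0 -> A
  P (position 15) -> position (15-13) mod 26 = 2 -> C
  B (position 1) -> position (1-13) mod 26 = 14 -> O
  A (position 0) -> position (0-13) mod 26 = 13 -> N
Decrypted message: BEACON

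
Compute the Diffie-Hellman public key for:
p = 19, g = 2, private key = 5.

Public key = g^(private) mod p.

Step 1: A = g^a mod p = 2^5 mod 19.
  2^1 mod 19 = 2
  2^2 mod 19 = (2 * 2) mod 19 = 4
  2^3 mod 19 = (4 * 2) mod 19 = 8
  2^4 mod 19 = (8 * 2) mod 19 = 16
  2^5 mod 19 = (16 * 2) mod 19 = 13
Result: A = 13.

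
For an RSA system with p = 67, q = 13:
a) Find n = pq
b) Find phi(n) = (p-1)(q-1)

Step 1: n = p * q = 67 * 13 = 871.
Step 2: phi(n) = (p-1)(q-1) = 66 * 12 = 792.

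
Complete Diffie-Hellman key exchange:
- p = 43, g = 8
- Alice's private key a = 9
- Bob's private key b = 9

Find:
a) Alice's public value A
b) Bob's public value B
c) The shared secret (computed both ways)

Step 1: A = g^a mod p = 8^9 mod 43 = 22.
Step 2: B = g^b mod p = 8^9 mod 43 = 22.
Step 3: Alice computes s = B^a mod p = 22^9 mod 43 = 32.
Step 4: Bob computes s = A^b mod p = 22^9 mod 43 = 32.
Both sides agree: shared secret = 32.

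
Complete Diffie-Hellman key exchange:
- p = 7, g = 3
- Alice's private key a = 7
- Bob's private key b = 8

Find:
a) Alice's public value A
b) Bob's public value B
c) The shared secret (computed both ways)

Step 1: A = g^a mod p = 3^7 mod 7 = 3.
Step 2: B = g^b mod p = 3^8 mod 7 = 2.
Step 3: Alice computes s = B^a mod p = 2^7 mod 7 = 2.
Step 4: Bob computes s = A^b mod p = 3^8 mod 7 = 2.
Both sides agree: shared secret = 2.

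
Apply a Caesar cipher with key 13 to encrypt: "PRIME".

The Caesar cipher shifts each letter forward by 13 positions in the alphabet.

Step 1: For each letter, shift forward by 13 positions (mod 26).
  P (position 15) -> position (15+13) mod 26 = 2 -> C
  R (position 17) -> position (17+13) mod 26 = 4 -> E
  I (position 8) -> position (8+13) mod 26 = 21 -> V
  M (position 12) -> position (12+13) mod 26 = 25 -> Z
  E (position 4) -> position (4+13) mod 26 = 17 -> R
Result: CEVZR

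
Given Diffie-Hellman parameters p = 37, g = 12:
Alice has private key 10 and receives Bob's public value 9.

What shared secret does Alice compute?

Step 1: s = B^a mod p = 9^10 mod 37.
  9^1 mod 37 = 9
  9^2 mod 37 = (9 * 9) mod 37 = 7
  9^3 mod 37 = (7 * 9) mod 37 = 26
  9^4 mod 37 = (26 * 9) mod 37 = 12
  9^5 mod 37 = (12 * 9) mod 37 = 34
  9^6 mod 37 = (34 * 9) mod 37 = 10
  9^7 mod 37 = (10 * 9) mod 37 = 16
  9^8 mod 37 = (16 * 9) mod 37 = 33
  9^9 mod 37 = (33 * 9) mod 37 = 1
  9^10 mod 37 = (1 * 9) mod 37 = 9
Result: shared secret = 9.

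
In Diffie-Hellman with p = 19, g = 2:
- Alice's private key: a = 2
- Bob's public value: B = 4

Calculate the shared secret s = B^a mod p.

Step 1: s = B^a mod p = 4^2 mod 19.
  4^1 mod 19 = 4
  4^2 mod 19 = (4 * 4) mod 19 = 16
Result: shared secret = 16.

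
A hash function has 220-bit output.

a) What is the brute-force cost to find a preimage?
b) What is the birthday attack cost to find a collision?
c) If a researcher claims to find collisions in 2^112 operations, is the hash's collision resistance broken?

Step 1: Preimage resistance requires brute-force of 2^220 operations.
Step 2: Collision resistance (birthday bound) = 2^(220/2) = 2^110.
Step 3: The claimed attack costs 2^112 operations.
Step 4: Since 2^112 >= 2^110, the claimed attack is no faster than the generic birthday attack, so this does not break collision resistance.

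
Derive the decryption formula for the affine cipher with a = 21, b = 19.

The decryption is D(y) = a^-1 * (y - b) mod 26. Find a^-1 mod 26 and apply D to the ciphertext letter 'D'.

Step 1: Find a^-1, the modular inverse of 21 mod 26.
Step 2: We need 21 * a^-1 = 1 (mod 26).
Step 3: 21 * 5 = 105 = 4 * 26 + 1, so a^-1 = 5.
Step 4: D(y) = 5(y - 19) mod 26.
Step 5: Apply to 'D' (y = 3): D(3) = 5 * (3 - 19) mod 26 = 5 * -16 mod 26 = 24 -> 'Y'.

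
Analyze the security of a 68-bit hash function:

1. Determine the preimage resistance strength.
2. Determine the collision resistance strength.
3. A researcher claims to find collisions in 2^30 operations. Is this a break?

Step 1: Preimage resistance requires brute-force of 2^68 operations.
Step 2: Collision resistance (birthday bound) = 2^(68/2) = 2^34.
Step 3: The claimed attack costs 2^30 operations.
Step 4: Since 2^30 < 2^34, the claimed attack beats the generic birthday bound, so collision resistance is broken.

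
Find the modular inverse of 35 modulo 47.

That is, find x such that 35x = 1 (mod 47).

Step 1: We need x such that 35 * x = 1 (mod 47).
Step 2: Using the extended Euclidean algorithm or trial:
  35 * 43 = 1505 = 32 * 47 + 1.
Step 3: Since 1505 mod 47 = 1, the inverse is x = 43.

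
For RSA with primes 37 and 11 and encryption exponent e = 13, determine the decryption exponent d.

Step 1: n = 37 * 11 = 407.
Step 2: phi(n) = 36 * 10 = 360.
Step 3: Find d such that 13 * d = 1 (mod 360).
Step 4: d = 13^(-1) mod 360 = 277.
Verification: 13 * 277 = 3601 = 10 * 360 + 1.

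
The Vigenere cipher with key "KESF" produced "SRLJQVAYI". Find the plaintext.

Step 1: Extend key: KESFKESFK
Step 2: Decrypt each letter (c - k) mod 26:
  S(18) - K(10) = (18-10) mod 26 = 8 = I
  R(17) - E(4) = (17-4) mod 26 = 13 = N
  L(11) - S(18) = (11-18) mod 26 = 19 = T
  J(9) - F(5) = (9-5) mod 26 = 4 = E
  Q(16) - K(10) = (16-10) mod 26 = 6 = G
  V(21) - E(4) = (21-4) mod 26 = 17 = R
  A(0) - S(18) = (0-18) mod 26 = 8 = I
  Y(24) - F(5) = (24-5) mod 26 = 19 = T
  I(8) - K(10) = (8-10) mod 26 = 24 = Y
Plaintext: INTEGRITY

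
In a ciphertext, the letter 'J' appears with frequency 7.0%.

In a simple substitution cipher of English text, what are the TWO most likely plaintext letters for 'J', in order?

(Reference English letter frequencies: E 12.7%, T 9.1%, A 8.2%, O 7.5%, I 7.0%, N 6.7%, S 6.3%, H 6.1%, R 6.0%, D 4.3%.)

Step 1: Observed frequency of 'J' is 7.0%.
Step 2: Compute distances to each reference frequency and sort:
  I (7.0%): difference = 0.0% <-- BEST
  N (6.7%): difference = 0.3% <-- RUNNER-UP
  O (7.5%): difference = 0.5%
  S (6.3%): difference = 0.7%
  H (6.1%): difference = 0.9%
Step 3: Most likely is 'I' (7.0%, diff 0.0%); second most likely is 'N' (6.7%, diff 0.3%).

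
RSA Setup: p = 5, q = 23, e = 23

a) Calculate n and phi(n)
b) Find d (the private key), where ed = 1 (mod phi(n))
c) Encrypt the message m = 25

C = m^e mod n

Step 1: n = 5 * 23 = 115.
Step 2: phi(n) = (5-1)(23-1) = 4 * 22 = 88.
Step 3: Find d = 23^(-1) mod 88 = 23.
  Verify: 23 * 23 = 529 = 1 (mod 88).
Step 4: C = 25^23 mod 115 = 25.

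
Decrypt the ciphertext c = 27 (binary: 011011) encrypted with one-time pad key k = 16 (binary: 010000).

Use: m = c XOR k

Step 1: XOR ciphertext with key:
  Ciphertext: 011011
  Key:        010000
  XOR:        001011
Step 2: Plaintext = 001011 = 11 in decimal.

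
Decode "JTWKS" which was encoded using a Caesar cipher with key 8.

Step 1: Reverse the shift by subtracting 8 from each letter position.
  J (position 9) -> position (9-8) mod 26 = 1 -> B
  T (position 19) -> position (19-8) mod 26 = 11 -> L
  W (position 22) -> position (22-8) mod 26 = 14 -> O
  K (position 10) -> position (10-8) mod 26 = 2 -> C
  S (position 18) -> position (18-8) mod 26 = 10 -> K
Decrypted message: BLOCK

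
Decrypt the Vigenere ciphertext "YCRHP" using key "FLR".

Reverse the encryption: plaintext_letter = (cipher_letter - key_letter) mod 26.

Step 1: Extend key: FLRFL
Step 2: Decrypt each letter (c - k) mod 26:
  Y(24) - F(5) = (24-5) mod 26 = 19 = T
  C(2) - L(11) = (2-11) mod 26 = 17 = R
  R(17) - R(17) = (17-17) mod 26 = 0 = A
  H(7) - F(5) = (7-5) mod 26 = 2 = C
  P(15) - L(11) = (15-11) mod 26 = 4 = E
Plaintext: TRACE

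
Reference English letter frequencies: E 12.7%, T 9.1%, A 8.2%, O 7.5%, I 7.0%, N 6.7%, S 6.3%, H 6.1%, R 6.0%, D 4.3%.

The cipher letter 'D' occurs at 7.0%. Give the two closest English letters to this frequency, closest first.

Step 1: Observed frequency of 'D' is 7.0%.
Step 2: Compute distances to each reference frequency and sort:
  I (7.0%): difference = 0.0% <-- BEST
  N (6.7%): difference = 0.3% <-- RUNNER-UP
  O (7.5%): difference = 0.5%
  S (6.3%): difference = 0.7%
  H (6.1%): difference = 0.9%
Step 3: Most likely is 'I' (7.0%, diff 0.0%); second most likely is 'N' (6.7%, diff 0.3%).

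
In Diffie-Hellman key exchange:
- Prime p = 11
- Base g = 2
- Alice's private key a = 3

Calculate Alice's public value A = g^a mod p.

Step 1: A = g^a mod p = 2^3 mod 11.
  2^1 mod 11 = 2
  2^2 mod 11 = (2 * 2) mod 11 = 4
  2^3 mod 11 = (4 * 2) mod 11 = 8
Result: A = 8.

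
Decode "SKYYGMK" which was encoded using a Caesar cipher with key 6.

Step 1: Reverse the shift by subtracting 6 from each letter position.
  S (position 18) -> position (18-6) mod 26 = 12 -> M
  K (position 10) -> position (10-6) mod 26 = 4 -> E
  Y (position 24) -> position (24-6) mod 26 = 18 -> S
  Y (position 24) -> position (24-6) mod 26 = 18 -> S
  G (position 6) -> position (6-6) mod 26 = 0 -> A
  M (position 12) -> position (12-6) mod 26 = 6 -> G
  K (position 10) -> position (10-6) mod 26 = 4 -> E
Decrypted message: MESSAGE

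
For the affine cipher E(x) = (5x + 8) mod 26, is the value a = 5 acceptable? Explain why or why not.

Step 1: Compute gcd(5, 26).
Step 2: gcd(5, 26) = 1.
Since gcd = 1, 5 is coprime with 26, so it is a valid key.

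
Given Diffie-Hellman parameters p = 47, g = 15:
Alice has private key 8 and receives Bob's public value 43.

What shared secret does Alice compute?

Step 1: s = B^a mod p = 43^8 mod 47.
  43^1 mod 47 = 43
  43^2 mod 47 = (43 * 43) mod 47 = 16
  43^3 mod 47 = (16 * 43) mod 47 = 30
  43^4 mod 47 = (30 * 43) mod 47 = 21
  43^5 mod 47 = (21 * 43) mod 47 = 10
  43^6 mod 47 = (10 * 43) mod 47 = 7
  43^7 mod 47 = (7 * 43) mod 47 = 19
  43^8 mod 47 = (19 * 43) mod 47 = 18
Result: shared secret = 18.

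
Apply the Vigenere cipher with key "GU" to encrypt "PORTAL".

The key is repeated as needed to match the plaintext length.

Step 1: Repeat key to match plaintext length:
  Plaintext: PORTAL
  Key:       GUGUGU
Step 2: Encrypt each letter:
  P(15) + G(6) = (15+6) mod 26 = 21 = V
  O(14) + U(20) = (14+20) mod 26 = 8 = I
  R(17) + G(6) = (17+6) mod 26 = 23 = X
  T(19) + U(20) = (19+20) mod 26 = 13 = N
  A(0) + G(6) = (0+6) mod 26 = 6 = G
  L(11) + U(20) = (11+20) mod 26 = 5 = F
Ciphertext: VIXNGF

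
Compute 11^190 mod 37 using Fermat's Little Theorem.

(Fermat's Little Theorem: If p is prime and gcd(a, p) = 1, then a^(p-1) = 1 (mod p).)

Step 1: Since 37 is prime, by Fermat's Little Theorem: 11^36 = 1 (mod 37).
Step 2: Reduce exponent: 190 mod 36 = 10.
Step 3: So 11^190 = 11^10 (mod 37).
Step 4: 11^10 mod 37 = 26.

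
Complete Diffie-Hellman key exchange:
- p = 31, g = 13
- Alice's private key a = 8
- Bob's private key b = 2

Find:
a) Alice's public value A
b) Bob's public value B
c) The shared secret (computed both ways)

Step 1: A = g^a mod p = 13^8 mod 31 = 7.
Step 2: B = g^b mod p = 13^2 mod 31 = 14.
Step 3: Alice computes s = B^a mod p = 14^8 mod 31 = 18.
Step 4: Bob computes s = A^b mod p = 7^2 mod 31 = 18.
Both sides agree: shared secret = 18.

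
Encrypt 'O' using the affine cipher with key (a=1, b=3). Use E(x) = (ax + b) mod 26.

Step 1: Convert 'O' to number: x = 14.
Step 2: E(14) = (1 * 14 + 3) mod 26 = 17 mod 26 = 17.
Step 3: Convert 17 back to letter: R.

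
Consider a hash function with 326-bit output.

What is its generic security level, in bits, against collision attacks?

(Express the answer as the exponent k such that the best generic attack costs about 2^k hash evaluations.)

Step 1: The hash has a 326-bit output.
Step 2: Collision resistance means it should be infeasible to find any x != y with h(x) = h(y).
By the birthday bound, a generic collision search succeeds after about sqrt(2^326) = 2^(326/2) = 2^163 evaluations.
Step 3: Security level = 163 bits.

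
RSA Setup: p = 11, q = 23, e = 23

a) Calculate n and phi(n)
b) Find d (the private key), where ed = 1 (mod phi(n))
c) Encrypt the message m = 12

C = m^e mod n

Step 1: n = 11 * 23 = 253.
Step 2: phi(n) = (11-1)(23-1) = 10 * 22 = 220.
Step 3: Find d = 23^(-1) mod 220 = 67.
  Verify: 23 * 67 = 1541 = 1 (mod 220).
Step 4: C = 12^23 mod 253 = 12.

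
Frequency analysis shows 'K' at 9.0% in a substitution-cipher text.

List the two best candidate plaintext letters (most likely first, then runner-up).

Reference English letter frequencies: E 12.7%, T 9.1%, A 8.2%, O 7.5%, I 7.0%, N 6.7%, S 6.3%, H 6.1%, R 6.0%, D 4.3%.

Step 1: Observed frequency of 'K' is 9.0%.
Step 2: Compute distances to each reference frequency and sort:
  T (9.1%): difference = 0.1% <-- BEST
  A (8.2%): difference = 0.8% <-- RUNNER-UP
  O (7.5%): difference = 1.5%
  I (7.0%): difference = 2.0%
  N (6.7%): difference = 2.3%
Step 3: Most likely is 'T' (9.1%, diff 0.1%); second most likely is 'A' (8.2%, diff 0.8%).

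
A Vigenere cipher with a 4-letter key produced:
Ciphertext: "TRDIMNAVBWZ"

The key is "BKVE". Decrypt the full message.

Step 1: Key 'BKVE' has length 4. Extended key: BKVEBKVEBKV
Step 2: Decrypt each position:
  T(19) - B(1) = 18 = S
  R(17) - K(10) = 7 = H
  D(3) - V(21) = 8 = I
  I(8) - E(4) = 4 = E
  M(12) - B(1) = 11 = L
  N(13) - K(10) = 3 = D
  A(0) - V(21) = 5 = F
  V(21) - E(4) = 17 = R
  B(1) - B(1) = 0 = A
  W(22) - K(10) = 12 = M
  Z(25) - V(21) = 4 = E
Plaintext: SHIELDFRAME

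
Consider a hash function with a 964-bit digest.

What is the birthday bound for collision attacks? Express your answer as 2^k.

Step 1: The birthday paradox gives collision probability ~50% after sqrt(2^n) = 2^(n/2) hashes.
Step 2: For 964-bit output: 2^(964/2) = 2^482.
Step 3: Approximately 2^482 hash computations needed.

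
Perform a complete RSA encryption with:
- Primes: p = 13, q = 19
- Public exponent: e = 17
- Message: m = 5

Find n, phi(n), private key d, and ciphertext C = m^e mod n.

Step 1: n = 13 * 19 = 247.
Step 2: phi(n) = (13-1)(19-1) = 12 * 18 = 216.
Step 3: Find d = 17^(-1) mod 216 = 89.
  Verify: 17 * 89 = 1513 = 1 (mod 216).
Step 4: C = 5^17 mod 247 = 213.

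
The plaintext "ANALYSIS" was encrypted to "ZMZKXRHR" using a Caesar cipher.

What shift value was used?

Step 1: Compare first letters: A (position 0) -> Z (position 25).
Step 2: Shift = (25 - 0) mod 26 = 25.
The shift value is 25.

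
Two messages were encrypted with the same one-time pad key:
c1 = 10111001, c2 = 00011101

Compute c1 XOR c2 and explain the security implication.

Step 1: c1 XOR c2 = (m1 XOR k) XOR (m2 XOR k).
Step 2: By XOR associativity/commutativity: = m1 XOR m2 XOR k XOR k = m1 XOR m2.
Step 3: 10111001 XOR 00011101 = 10100100 = 164.
Step 4: The key cancels out! An attacker learns m1 XOR m2 = 164, revealing the relationship between plaintexts.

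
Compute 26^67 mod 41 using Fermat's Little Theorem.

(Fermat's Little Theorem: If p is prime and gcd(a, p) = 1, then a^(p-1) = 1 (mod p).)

Step 1: Since 41 is prime, by Fermat's Little Theorem: 26^40 = 1 (mod 41).
Step 2: Reduce exponent: 67 mod 40 = 27.
Step 3: So 26^67 = 26^27 (mod 41).
Step 4: 26^27 mod 41 = 34.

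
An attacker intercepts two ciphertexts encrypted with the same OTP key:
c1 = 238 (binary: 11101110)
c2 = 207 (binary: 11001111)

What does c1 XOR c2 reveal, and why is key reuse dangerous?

Step 1: c1 XOR c2 = (m1 XOR k) XOR (m2 XOR k).
Step 2: By XOR associativity/commutativity: = m1 XOR m2 XOR k XOR k = m1 XOR m2.
Step 3: 11101110 XOR 11001111 = 00100001 = 33.
Step 4: The key cancels out! An attacker learns m1 XOR m2 = 33, revealing the relationship between plaintexts.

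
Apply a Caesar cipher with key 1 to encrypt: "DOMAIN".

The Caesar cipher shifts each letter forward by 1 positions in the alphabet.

Step 1: For each letter, shift forward by 1 positions (mod 26).
  D (position 3) -> position (3+1) mod 26 = 4 -> E
  O (position 14) -> position (14+1) mod 26 = 15 -> P
  M (position 12) -> position (12+1) mod 26 = 13 -> N
  A (position 0) -> position (0+1) mod 26 = 1 -> B
  I (position 8) -> position (8+1) mod 26 = 9 -> J
  N (position 13) -> position (13+1) mod 26 = 14 -> O
Result: EPNBJO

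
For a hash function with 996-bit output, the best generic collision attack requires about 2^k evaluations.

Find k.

Step 1: The hash has a 996-bit output.
Step 2: Collision resistance means it should be infeasible to find any x != y with h(x) = h(y).
By the birthday bound, a generic collision search succeeds after about sqrt(2^996) = 2^(996/2) = 2^498 evaluations.
Step 3: Security level = 498 bits.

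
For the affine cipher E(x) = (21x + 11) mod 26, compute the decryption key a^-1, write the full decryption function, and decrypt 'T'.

Step 1: Find a^-1, the modular inverse of 21 mod 26.
Step 2: We need 21 * a^-1 = 1 (mod 26).
Step 3: 21 * 5 = 105 = 4 * 26 + 1, so a^-1 = 5.
Step 4: D(y) = 5(y - 11) mod 26.
Step 5: Apply to 'T' (y = 19): D(19) = 5 * (19 - 11) mod 26 = 5 * 8 mod 26 = 14 -> 'O'.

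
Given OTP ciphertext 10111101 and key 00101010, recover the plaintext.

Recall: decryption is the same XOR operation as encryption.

Step 1: XOR ciphertext with key:
  Ciphertext: 10111101
  Key:        00101010
  XOR:        10010111
Step 2: Plaintext = 10010111 = 151 in decimal.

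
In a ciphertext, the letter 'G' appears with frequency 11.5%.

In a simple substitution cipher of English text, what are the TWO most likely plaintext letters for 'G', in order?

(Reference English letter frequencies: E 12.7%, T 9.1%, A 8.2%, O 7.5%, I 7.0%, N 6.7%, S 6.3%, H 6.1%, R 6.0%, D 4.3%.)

Step 1: Observed frequency of 'G' is 11.5%.
Step 2: Compute distances to each reference frequency and sort:
  E (12.7%): difference = 1.2% <-- BEST
  T (9.1%): difference = 2.4% <-- RUNNER-UP
  A (8.2%): difference = 3.3%
  O (7.5%): difference = 4.0%
  I (7.0%): difference = 4.5%
Step 3: Most likely is 'E' (12.7%, diff 1.2%); second most likely is 'T' (9.1%, diff 2.4%).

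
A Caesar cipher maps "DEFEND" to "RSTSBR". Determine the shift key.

Step 1: Compare first letters: D (position 3) -> R (position 17).
Step 2: Shift = (17 - 3) mod 26 = 14.
The shift value is 14.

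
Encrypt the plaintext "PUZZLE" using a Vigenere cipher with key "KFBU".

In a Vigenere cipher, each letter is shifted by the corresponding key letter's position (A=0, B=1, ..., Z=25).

Step 1: Repeat key to match plaintext length:
  Plaintext: PUZZLE
  Key:       KFBUKF
Step 2: Encrypt each letter:
  P(15) + K(10) = (15+10) mod 26 = 25 = Z
  U(20) + F(5) = (20+5) mod 26 = 25 = Z
  Z(25) + B(1) = (25+1) mod 26 = 0 = A
  Z(25) + U(20) = (25+20) mod 26 = 19 = T
  L(11) + K(10) = (11+10) mod 26 = 21 = V
  E(4) + F(5) = (4+5) mod 26 = 9 = J
Ciphertext: ZZATVJ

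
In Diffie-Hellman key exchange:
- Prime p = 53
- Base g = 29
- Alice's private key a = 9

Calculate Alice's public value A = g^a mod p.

Step 1: A = g^a mod p = 29^9 mod 53.
  29^1 mod 53 = 29
  29^2 mod 53 = (29 * 29) mod 53 = 46
  29^3 mod 53 = (46 * 29) mod 53 = 9
  29^4 mod 53 = (9 * 29) mod 53 = 49
  29^5 mod 53 = (49 * 29) mod 53 = 43
  29^6 mod 53 = (43 * 29) mod 53 = 28
  29^7 mod 53 = (28 * 29) mod 53 = 17
  29^8 mod 53 = (17 * 29) mod 53 = 16
  29^9 mod 53 = (16 * 29) mod 53 = 40
Result: A = 40.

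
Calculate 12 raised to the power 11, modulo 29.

Step 1: Compute 12^11 mod 29 step by step, reducing modulo 29 at each step.
  12^1 mod 29 = 12
  12^2 mod 29 = (12 * 12) mod 29 = 28
  12^3 mod 29 = (28 * 12) mod 29 = 17
  12^4 mod 29 = (17 * 12) mod 29 = 1
  12^5 mod 29 = (1 * 12) mod 29 = 12
  12^6 mod 29 = (12 * 12) mod 29 = 28
  12^7 mod 29 = (28 * 12) mod 29 = 17
  12^8 mod 29 = (17 * 12) mod 29 = 1
  12^9 mod 29 = (1 * 12) mod 29 = 12
  12^10 mod 29 = (12 * 12) mod 29 = 28
  12^11 mod 29 = (28 * 12) mod 29 = 17
Step 2: Result = 17.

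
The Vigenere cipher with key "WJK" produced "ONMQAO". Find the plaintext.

Step 1: Extend key: WJKWJK
Step 2: Decrypt each letter (c - k) mod 26:
  O(14) - W(22) = (14-22) mod 26 = 18 = S
  N(13) - J(9) = (13-9) mod 26 = 4 = E
  M(12) - K(10) = (12-10) mod 26 = 2 = C
  Q(16) - W(22) = (16-22) mod 26 = 20 = U
  A(0) - J(9) = (0-9) mod 26 = 17 = R
  O(14) - K(10) = (14-10) mod 26 = 4 = E
Plaintext: SECURE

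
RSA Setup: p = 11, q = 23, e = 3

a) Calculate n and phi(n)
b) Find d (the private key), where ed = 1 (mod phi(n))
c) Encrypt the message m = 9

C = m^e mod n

Step 1: n = 11 * 23 = 253.
Step 2: phi(n) = (11-1)(23-1) = 10 * 22 = 220.
Step 3: Find d = 3^(-1) mod 220 = 147.
  Verify: 3 * 147 = 441 = 1 (mod 220).
Step 4: C = 9^3 mod 253 = 223.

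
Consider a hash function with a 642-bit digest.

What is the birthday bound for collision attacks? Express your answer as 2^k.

Step 1: The birthday paradox gives collision probability ~50% after sqrt(2^n) = 2^(n/2) hashes.
Step 2: For 642-bit output: 2^(642/2) = 2^321.
Step 3: Approximately 2^321 hash computations needed.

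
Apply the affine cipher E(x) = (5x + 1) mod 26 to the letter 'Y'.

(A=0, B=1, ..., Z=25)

Step 1: Convert 'Y' to number: x = 24.
Step 2: E(24) = (5 * 24 + 1) mod 26 = 121 mod 26 = 17.
Step 3: Convert 17 back to letter: R.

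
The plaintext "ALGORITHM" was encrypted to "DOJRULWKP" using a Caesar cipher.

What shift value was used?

Step 1: Compare first letters: A (position 0) -> D (position 3).
Step 2: Shift = (3 - 0) mod 26 = 3.
The shift value is 3.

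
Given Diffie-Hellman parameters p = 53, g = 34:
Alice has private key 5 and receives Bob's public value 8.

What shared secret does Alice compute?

Step 1: s = B^a mod p = 8^5 mod 53.
  8^1 mod 53 = 8
  8^2 mod 53 = (8 * 8) mod 53 = 11
  8^3 mod 53 = (11 * 8) mod 53 = 35
  8^4 mod 53 = (35 * 8) mod 53 = 15
  8^5 mod 53 = (15 * 8) mod 53 = 14
Result: shared secret = 14.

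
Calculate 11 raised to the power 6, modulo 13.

Step 1: Compute 11^6 mod 13 step by step, reducing modulo 13 at each step.
  11^1 mod 13 = 11
  11^2 mod 13 = (11 * 11) mod 13 = 4
  11^3 mod 13 = (4 * 11) mod 13 = 5
  11^4 mod 13 = (5 * 11) mod 13 = 3
  11^5 mod 13 = (3 * 11) mod 13 = 7
  11^6 mod 13 = (7 * 11) mod 13 = 12
Step 2: Result = 12.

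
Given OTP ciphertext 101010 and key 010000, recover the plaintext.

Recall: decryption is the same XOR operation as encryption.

Step 1: XOR ciphertext with key:
  Ciphertext: 101010
  Key:        010000
  XOR:        111010
Step 2: Plaintext = 111010 = 58 in decimal.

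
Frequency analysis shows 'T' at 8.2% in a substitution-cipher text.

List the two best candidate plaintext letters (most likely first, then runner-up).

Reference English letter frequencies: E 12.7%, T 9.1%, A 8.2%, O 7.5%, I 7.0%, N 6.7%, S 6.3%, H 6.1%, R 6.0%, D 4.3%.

Step 1: Observed frequency of 'T' is 8.2%.
Step 2: Compute distances to each reference frequency and sort:
  A (8.2%): difference = 0.0% <-- BEST
  O (7.5%): difference = 0.7% <-- RUNNER-UP
  T (9.1%): difference = 0.9%
  I (7.0%): difference = 1.2%
  N (6.7%): difference = 1.5%
Step 3: Most likely is 'A' (8.2%, diff 0.0%); second most likely is 'O' (7.5%, diff 0.7%).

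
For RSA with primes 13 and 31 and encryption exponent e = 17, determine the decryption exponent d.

Step 1: n = 13 * 31 = 403.
Step 2: phi(n) = 12 * 30 = 360.
Step 3: Find d such that 17 * d = 1 (mod 360).
Step 4: d = 17^(-1) mod 360 = 233.
Verification: 17 * 233 = 3961 = 11 * 360 + 1.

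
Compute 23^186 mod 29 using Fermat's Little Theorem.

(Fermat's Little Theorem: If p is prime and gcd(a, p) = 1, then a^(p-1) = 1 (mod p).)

Step 1: Since 29 is prime, by Fermat's Little Theorem: 23^28 = 1 (mod 29).
Step 2: Reduce exponent: 186 mod 28 = 18.
Step 3: So 23^186 = 23^18 (mod 29).
Step 4: 23^18 mod 29 = 20.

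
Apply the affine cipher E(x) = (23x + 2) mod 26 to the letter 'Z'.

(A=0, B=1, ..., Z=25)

Step 1: Convert 'Z' to number: x = 25.
Step 2: E(25) = (23 * 25 + 2) mod 26 = 577 mod 26 = 5.
Step 3: Convert 5 back to letter: F.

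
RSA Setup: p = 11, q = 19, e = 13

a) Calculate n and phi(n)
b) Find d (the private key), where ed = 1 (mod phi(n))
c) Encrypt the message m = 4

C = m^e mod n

Step 1: n = 11 * 19 = 209.
Step 2: phi(n) = (11-1)(19-1) = 10 * 18 = 180.
Step 3: Find d = 13^(-1) mod 180 = 97.
  Verify: 13 * 97 = 1261 = 1 (mod 180).
Step 4: C = 4^13 mod 209 = 9.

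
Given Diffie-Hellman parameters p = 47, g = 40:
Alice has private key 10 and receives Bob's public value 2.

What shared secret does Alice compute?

Step 1: s = B^a mod p = 2^10 mod 47.
  2^1 mod 47 = 2
  2^2 mod 47 = (2 * 2) mod 47 = 4
  2^3 mod 47 = (4 * 2) mod 47 = 8
  2^4 mod 47 = (8 * 2) mod 47 = 16
  2^5 mod 47 = (16 * 2) mod 47 = 32
  2^6 mod 47 = (32 * 2) mod 47 = 17
  2^7 mod 47 = (17 * 2) mod 47 = 34
  2^8 mod 47 = (34 * 2) mod 47 = 21
  2^9 mod 47 = (21 * 2) mod 47 = 42
  2^10 mod 47 = (42 * 2) mod 47 = 37
Result: shared secret = 37.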